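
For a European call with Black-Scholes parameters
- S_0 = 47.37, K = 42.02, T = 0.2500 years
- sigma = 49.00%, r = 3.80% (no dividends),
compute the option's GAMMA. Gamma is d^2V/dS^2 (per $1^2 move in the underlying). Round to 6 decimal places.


Answer: Gamma = 0.027821

Derivation:
d1 = 0.6504323327; d2 = 0.4054323327
phi(d1) = 0.3228815818; exp(-qT) = 1.0000000000; exp(-rT) = 0.9905449824
Gamma = exp(-qT) * phi(d1) / (S * sigma * sqrt(T)) = 1.0000000000 * 0.3228815818 / (47.3700 * 0.4900 * 0.5000000000) = 0.027821


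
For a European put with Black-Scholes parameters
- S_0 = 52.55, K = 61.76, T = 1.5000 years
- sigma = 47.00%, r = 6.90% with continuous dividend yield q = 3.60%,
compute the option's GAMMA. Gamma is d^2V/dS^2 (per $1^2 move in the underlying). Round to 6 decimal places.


d1 = 0.0932616147; d2 = -0.4823684749
phi(d1) = 0.3972111016; exp(-qT) = 0.9474321065; exp(-rT) = 0.9016760227
Gamma = exp(-qT) * phi(d1) / (S * sigma * sqrt(T)) = 0.9474321065 * 0.3972111016 / (52.5500 * 0.4700 * 1.2247448714) = 0.012441

Answer: Gamma = 0.012441


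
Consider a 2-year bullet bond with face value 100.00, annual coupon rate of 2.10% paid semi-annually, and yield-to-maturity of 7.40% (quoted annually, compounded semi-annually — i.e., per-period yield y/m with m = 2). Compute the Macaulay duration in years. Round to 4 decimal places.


Coupon per period c = face * coupon_rate / m = 1.050000
Periods per year m = 2; per-period yield y/m = 0.037000
Number of cashflows N = 4
Cashflows (t years, CF_t, discount factor 1/(1+y/m)^(m*t), PV):
  t = 0.5000: CF_t = 1.050000, DF = 0.964320, PV = 1.012536
  t = 1.0000: CF_t = 1.050000, DF = 0.929913, PV = 0.976409
  t = 1.5000: CF_t = 1.050000, DF = 0.896734, PV = 0.941571
  t = 2.0000: CF_t = 101.050000, DF = 0.864739, PV = 87.381862
Price P = sum_t PV_t = 90.312378
Macaulay numerator sum_t t * PV_t:
  t * PV_t at t = 0.5000: 0.506268
  t * PV_t at t = 1.0000: 0.976409
  t * PV_t at t = 1.5000: 1.412356
  t * PV_t at t = 2.0000: 174.763723
Macaulay duration D = (sum_t t * PV_t) / P = 177.658756 / 90.312378 = 1.967158

Answer: Macaulay duration = 1.9672 years


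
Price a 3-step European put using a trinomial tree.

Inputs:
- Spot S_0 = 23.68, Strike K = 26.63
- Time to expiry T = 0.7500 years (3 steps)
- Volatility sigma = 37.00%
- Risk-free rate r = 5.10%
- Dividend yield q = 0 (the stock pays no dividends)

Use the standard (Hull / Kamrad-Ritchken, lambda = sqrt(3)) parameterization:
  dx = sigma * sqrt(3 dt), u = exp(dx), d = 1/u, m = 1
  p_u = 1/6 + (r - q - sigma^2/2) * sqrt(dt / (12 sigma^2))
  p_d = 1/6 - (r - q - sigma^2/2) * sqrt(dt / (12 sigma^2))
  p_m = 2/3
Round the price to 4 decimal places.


Answer: Price = V(0,0) = 4.2976

Derivation:
dt = T/N = 0.250000; dx = sigma*sqrt(3*dt) = 0.320429
u = exp(dx) = 1.377719; d = 1/u = 0.725837
p_u = 0.159859, p_m = 0.666667, p_d = 0.173474
Discount per step: exp(-r*dt) = 0.987331
Stock lattice S(k, j) with j the centered position index:
  k=0: S(0,+0) = 23.6800
  k=1: S(1,-1) = 17.1878; S(1,+0) = 23.6800; S(1,+1) = 32.6244
  k=2: S(2,-2) = 12.4756; S(2,-1) = 17.1878; S(2,+0) = 23.6800; S(2,+1) = 32.6244; S(2,+2) = 44.9473
  k=3: S(3,-3) = 9.0552; S(3,-2) = 12.4756; S(3,-1) = 17.1878; S(3,+0) = 23.6800; S(3,+1) = 32.6244; S(3,+2) = 44.9473; S(3,+3) = 61.9247
Terminal payoffs V(N, j) = max(K - S_T, 0):
  V(3,-3) = 17.574769; V(3,-2) = 14.154434; V(3,-1) = 9.442173; V(3,+0) = 2.950000; V(3,+1) = 0.000000; V(3,+2) = 0.000000; V(3,+3) = 0.000000
Backward induction: V(k, j) = exp(-r*dt) * [p_u * V(k+1, j+1) + p_m * V(k+1, j) + p_d * V(k+1, j-1)]
  V(2,-2) = exp(-r*dt) * [p_u*9.442173 + p_m*14.154434 + p_d*17.574769] = 13.817177
  V(2,-1) = exp(-r*dt) * [p_u*2.950000 + p_m*9.442173 + p_d*14.154434] = 9.104961
  V(2,+0) = exp(-r*dt) * [p_u*0.000000 + p_m*2.950000 + p_d*9.442173] = 3.558970
  V(2,+1) = exp(-r*dt) * [p_u*0.000000 + p_m*0.000000 + p_d*2.950000] = 0.505265
  V(2,+2) = exp(-r*dt) * [p_u*0.000000 + p_m*0.000000 + p_d*0.000000] = 0.000000
  V(1,-1) = exp(-r*dt) * [p_u*3.558970 + p_m*9.104961 + p_d*13.817177] = 8.921353
  V(1,+0) = exp(-r*dt) * [p_u*0.505265 + p_m*3.558970 + p_d*9.104961] = 3.981799
  V(1,+1) = exp(-r*dt) * [p_u*0.000000 + p_m*0.505265 + p_d*3.558970] = 0.942143
  V(0,+0) = exp(-r*dt) * [p_u*0.942143 + p_m*3.981799 + p_d*8.921353] = 4.297620


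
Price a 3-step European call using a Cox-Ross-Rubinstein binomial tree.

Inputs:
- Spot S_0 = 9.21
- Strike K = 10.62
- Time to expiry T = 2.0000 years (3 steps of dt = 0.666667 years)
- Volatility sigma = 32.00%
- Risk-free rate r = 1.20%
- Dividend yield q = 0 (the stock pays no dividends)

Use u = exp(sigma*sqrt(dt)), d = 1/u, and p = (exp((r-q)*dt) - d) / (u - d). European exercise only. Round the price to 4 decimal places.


Answer: Price = V(0,0) = 1.2883

Derivation:
dt = T/N = 0.666667
u = exp(sigma*sqrt(dt)) = 1.298590; d = 1/u = 0.770066
p = (exp((r-q)*dt) - d) / (u - d) = 0.450247
Discount per step: exp(-r*dt) = 0.992032
Stock lattice S(k, i) with i counting down-moves:
  k=0: S(0,0) = 9.2100
  k=1: S(1,0) = 11.9600; S(1,1) = 7.0923
  k=2: S(2,0) = 15.5311; S(2,1) = 9.2100; S(2,2) = 5.4615
  k=3: S(3,0) = 20.1686; S(3,1) = 11.9600; S(3,2) = 7.0923; S(3,3) = 4.2058
Terminal payoffs V(N, i) = max(S_T - K, 0):
  V(3,0) = 9.548593; V(3,1) = 1.340012; V(3,2) = 0.000000; V(3,3) = 0.000000
Backward induction: V(k, i) = exp(-r*dt) * [p * V(k+1, i) + (1-p) * V(k+1, i+1)].
  V(2,0) = exp(-r*dt) * [p*9.548593 + (1-p)*1.340012] = 4.995771
  V(2,1) = exp(-r*dt) * [p*1.340012 + (1-p)*0.000000] = 0.598528
  V(2,2) = exp(-r*dt) * [p*0.000000 + (1-p)*0.000000] = 0.000000
  V(1,0) = exp(-r*dt) * [p*4.995771 + (1-p)*0.598528] = 2.557827
  V(1,1) = exp(-r*dt) * [p*0.598528 + (1-p)*0.000000] = 0.267338
  V(0,0) = exp(-r*dt) * [p*2.557827 + (1-p)*0.267338] = 1.288275


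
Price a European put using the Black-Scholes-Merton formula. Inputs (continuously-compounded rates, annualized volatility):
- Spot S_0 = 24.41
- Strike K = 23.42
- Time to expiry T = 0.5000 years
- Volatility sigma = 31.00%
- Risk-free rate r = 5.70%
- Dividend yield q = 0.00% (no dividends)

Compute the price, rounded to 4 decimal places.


d1 = (ln(S/K) + (r - q + 0.5*sigma^2) * T) / (sigma * sqrt(T)) = 0.42849542
d2 = d1 - sigma * sqrt(T) = 0.20929232
exp(-rT) = 0.97190229; exp(-qT) = 1.00000000
P = K * exp(-rT) * N(-d2) - S_0 * exp(-qT) * N(-d1)
N(-d1) = 0.33414523; N(-d2) = 0.41711002
P = 23.4200 * 0.97190229 * 0.41711002 - 24.4100 * 1.00000000 * 0.33414523 = 1.3378

Answer: Price = 1.3378


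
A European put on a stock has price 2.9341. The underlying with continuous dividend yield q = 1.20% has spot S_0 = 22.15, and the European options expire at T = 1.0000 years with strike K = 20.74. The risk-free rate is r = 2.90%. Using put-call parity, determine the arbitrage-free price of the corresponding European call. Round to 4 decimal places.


Answer: Call price = 4.6727

Derivation:
Put-call parity: C - P = S_0 * exp(-qT) - K * exp(-rT).
S_0 * exp(-qT) = 22.1500 * 0.98807171 = 21.88578844
K * exp(-rT) = 20.7400 * 0.97141646 = 20.14717747
C = P + S*exp(-qT) - K*exp(-rT)
C = 2.9341 + 21.88578844 - 20.14717747 = 4.6727


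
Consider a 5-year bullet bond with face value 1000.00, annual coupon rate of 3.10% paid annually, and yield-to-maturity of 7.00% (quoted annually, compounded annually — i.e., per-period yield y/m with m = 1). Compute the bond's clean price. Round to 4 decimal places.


Coupon per period c = face * coupon_rate / m = 31.000000
Periods per year m = 1; per-period yield y/m = 0.070000
Number of cashflows N = 5
Cashflows (t years, CF_t, discount factor 1/(1+y/m)^(m*t), PV):
  t = 1.0000: CF_t = 31.000000, DF = 0.934579, PV = 28.971963
  t = 2.0000: CF_t = 31.000000, DF = 0.873439, PV = 27.076601
  t = 3.0000: CF_t = 31.000000, DF = 0.816298, PV = 25.305234
  t = 4.0000: CF_t = 31.000000, DF = 0.762895, PV = 23.649752
  t = 5.0000: CF_t = 1031.000000, DF = 0.712986, PV = 735.088751
Price P = sum_t PV_t = 840.092300

Answer: Price = 840.0923


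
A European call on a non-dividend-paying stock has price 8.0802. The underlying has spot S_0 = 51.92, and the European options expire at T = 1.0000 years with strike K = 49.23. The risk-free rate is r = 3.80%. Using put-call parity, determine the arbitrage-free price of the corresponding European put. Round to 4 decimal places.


Put-call parity: C - P = S_0 * exp(-qT) - K * exp(-rT).
S_0 * exp(-qT) = 51.9200 * 1.00000000 = 51.92000000
K * exp(-rT) = 49.2300 * 0.96271294 = 47.39435808
P = C - S*exp(-qT) + K*exp(-rT)
P = 8.0802 - 51.92000000 + 47.39435808 = 3.5546

Answer: Put price = 3.5546


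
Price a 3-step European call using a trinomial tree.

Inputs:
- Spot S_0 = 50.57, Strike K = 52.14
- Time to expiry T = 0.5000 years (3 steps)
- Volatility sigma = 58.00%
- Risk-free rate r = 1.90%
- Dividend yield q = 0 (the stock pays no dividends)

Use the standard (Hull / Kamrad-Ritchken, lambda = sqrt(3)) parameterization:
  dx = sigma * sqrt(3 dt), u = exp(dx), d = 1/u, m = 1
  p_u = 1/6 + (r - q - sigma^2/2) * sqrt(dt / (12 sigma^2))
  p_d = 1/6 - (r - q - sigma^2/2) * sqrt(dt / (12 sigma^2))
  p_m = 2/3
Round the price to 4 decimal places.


Answer: Price = V(0,0) = 7.2096

Derivation:
dt = T/N = 0.166667; dx = sigma*sqrt(3*dt) = 0.410122
u = exp(dx) = 1.507002; d = 1/u = 0.663569
p_u = 0.136350, p_m = 0.666667, p_d = 0.196983
Discount per step: exp(-r*dt) = 0.996838
Stock lattice S(k, j) with j the centered position index:
  k=0: S(0,+0) = 50.5700
  k=1: S(1,-1) = 33.5567; S(1,+0) = 50.5700; S(1,+1) = 76.2091
  k=2: S(2,-2) = 22.2672; S(2,-1) = 33.5567; S(2,+0) = 50.5700; S(2,+1) = 76.2091; S(2,+2) = 114.8472
  k=3: S(3,-3) = 14.7758; S(3,-2) = 22.2672; S(3,-1) = 33.5567; S(3,+0) = 50.5700; S(3,+1) = 76.2091; S(3,+2) = 114.8472; S(3,+3) = 173.0749
Terminal payoffs V(N, j) = max(S_T - K, 0):
  V(3,-3) = 0.000000; V(3,-2) = 0.000000; V(3,-1) = 0.000000; V(3,+0) = 0.000000; V(3,+1) = 24.069067; V(3,+2) = 62.707181; V(3,+3) = 120.934877
Backward induction: V(k, j) = exp(-r*dt) * [p_u * V(k+1, j+1) + p_m * V(k+1, j) + p_d * V(k+1, j-1)]
  V(2,-2) = exp(-r*dt) * [p_u*0.000000 + p_m*0.000000 + p_d*0.000000] = 0.000000
  V(2,-1) = exp(-r*dt) * [p_u*0.000000 + p_m*0.000000 + p_d*0.000000] = 0.000000
  V(2,+0) = exp(-r*dt) * [p_u*24.069067 + p_m*0.000000 + p_d*0.000000] = 3.271453
  V(2,+1) = exp(-r*dt) * [p_u*62.707181 + p_m*24.069067 + p_d*0.000000] = 24.518434
  V(2,+2) = exp(-r*dt) * [p_u*120.934877 + p_m*62.707181 + p_d*24.069067] = 62.836212
  V(1,-1) = exp(-r*dt) * [p_u*3.271453 + p_m*0.000000 + p_d*0.000000] = 0.444654
  V(1,+0) = exp(-r*dt) * [p_u*24.518434 + p_m*3.271453 + p_d*0.000000] = 5.506604
  V(1,+1) = exp(-r*dt) * [p_u*62.836212 + p_m*24.518434 + p_d*3.271453] = 25.476986
  V(0,+0) = exp(-r*dt) * [p_u*25.476986 + p_m*5.506604 + p_d*0.444654] = 7.209591


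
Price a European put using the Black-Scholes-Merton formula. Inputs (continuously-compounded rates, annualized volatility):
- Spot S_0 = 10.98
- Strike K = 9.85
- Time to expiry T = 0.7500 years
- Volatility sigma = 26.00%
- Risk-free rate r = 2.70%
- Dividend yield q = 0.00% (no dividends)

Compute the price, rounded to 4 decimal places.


Answer: Price = 0.4076

Derivation:
d1 = (ln(S/K) + (r - q + 0.5*sigma^2) * T) / (sigma * sqrt(T)) = 0.68484392
d2 = d1 - sigma * sqrt(T) = 0.45967732
exp(-rT) = 0.97995365; exp(-qT) = 1.00000000
P = K * exp(-rT) * N(-d2) - S_0 * exp(-qT) * N(-d1)
N(-d1) = 0.24672121; N(-d2) = 0.32287393
P = 9.8500 * 0.97995365 * 0.32287393 - 10.9800 * 1.00000000 * 0.24672121 = 0.4076


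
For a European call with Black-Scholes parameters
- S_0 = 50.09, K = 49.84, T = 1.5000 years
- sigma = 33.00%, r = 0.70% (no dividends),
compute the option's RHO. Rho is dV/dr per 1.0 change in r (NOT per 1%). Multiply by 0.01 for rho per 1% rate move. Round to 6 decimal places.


d1 = 0.2404421925; d2 = -0.1637236151
phi(d1) = 0.3875754431; exp(-qT) = 1.0000000000; exp(-rT) = 0.9895549326
N(d2) = 0.4349743631
Rho = K*T*exp(-rT)*N(d2) = 49.8400 * 1.5000 * 0.9895549326 * 0.4349743631 = 32.179024

Answer: Rho = 32.179024


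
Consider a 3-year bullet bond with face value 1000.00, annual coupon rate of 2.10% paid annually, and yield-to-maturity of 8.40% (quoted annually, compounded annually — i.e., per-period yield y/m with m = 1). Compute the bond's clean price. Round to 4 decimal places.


Answer: Price = 838.8076

Derivation:
Coupon per period c = face * coupon_rate / m = 21.000000
Periods per year m = 1; per-period yield y/m = 0.084000
Number of cashflows N = 3
Cashflows (t years, CF_t, discount factor 1/(1+y/m)^(m*t), PV):
  t = 1.0000: CF_t = 21.000000, DF = 0.922509, PV = 19.372694
  t = 2.0000: CF_t = 21.000000, DF = 0.851023, PV = 17.871489
  t = 3.0000: CF_t = 1021.000000, DF = 0.785077, PV = 801.563431
Price P = sum_t PV_t = 838.807613


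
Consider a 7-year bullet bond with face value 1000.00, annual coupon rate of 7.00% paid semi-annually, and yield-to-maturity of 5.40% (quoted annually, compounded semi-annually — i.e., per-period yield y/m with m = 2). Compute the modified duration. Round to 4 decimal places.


Coupon per period c = face * coupon_rate / m = 35.000000
Periods per year m = 2; per-period yield y/m = 0.027000
Number of cashflows N = 14
Cashflows (t years, CF_t, discount factor 1/(1+y/m)^(m*t), PV):
  t = 0.5000: CF_t = 35.000000, DF = 0.973710, PV = 34.079844
  t = 1.0000: CF_t = 35.000000, DF = 0.948111, PV = 33.183879
  t = 1.5000: CF_t = 35.000000, DF = 0.923185, PV = 32.311470
  t = 2.0000: CF_t = 35.000000, DF = 0.898914, PV = 31.461996
  t = 2.5000: CF_t = 35.000000, DF = 0.875282, PV = 30.634855
  t = 3.0000: CF_t = 35.000000, DF = 0.852270, PV = 29.829459
  t = 3.5000: CF_t = 35.000000, DF = 0.829864, PV = 29.045238
  t = 4.0000: CF_t = 35.000000, DF = 0.808047, PV = 28.281634
  t = 4.5000: CF_t = 35.000000, DF = 0.786803, PV = 27.538105
  t = 5.0000: CF_t = 35.000000, DF = 0.766118, PV = 26.814124
  t = 5.5000: CF_t = 35.000000, DF = 0.745976, PV = 26.109176
  t = 6.0000: CF_t = 35.000000, DF = 0.726365, PV = 25.422761
  t = 6.5000: CF_t = 35.000000, DF = 0.707268, PV = 24.754393
  t = 7.0000: CF_t = 1035.000000, DF = 0.688674, PV = 712.777758
Price P = sum_t PV_t = 1092.244693
First compute Macaulay numerator sum_t t * PV_t:
  t * PV_t at t = 0.5000: 17.039922
  t * PV_t at t = 1.0000: 33.183879
  t * PV_t at t = 1.5000: 48.467205
  t * PV_t at t = 2.0000: 62.923992
  t * PV_t at t = 2.5000: 76.587137
  t * PV_t at t = 3.0000: 89.488378
  t * PV_t at t = 3.5000: 101.658333
  t * PV_t at t = 4.0000: 113.126535
  t * PV_t at t = 4.5000: 123.921473
  t * PV_t at t = 5.0000: 134.070618
  t * PV_t at t = 5.5000: 143.600468
  t * PV_t at t = 6.0000: 152.536568
  t * PV_t at t = 6.5000: 160.903553
  t * PV_t at t = 7.0000: 4989.444308
Macaulay duration D = 6246.952370 / 1092.244693 = 5.719371
Modified duration = D / (1 + y/m) = 5.719371 / (1 + 0.027000) = 5.569008

Answer: Modified duration = 5.5690


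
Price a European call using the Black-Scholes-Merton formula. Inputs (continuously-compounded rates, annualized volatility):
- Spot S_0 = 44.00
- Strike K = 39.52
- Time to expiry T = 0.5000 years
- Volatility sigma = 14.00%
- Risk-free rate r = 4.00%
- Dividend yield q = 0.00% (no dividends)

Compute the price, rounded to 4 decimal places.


d1 = (ln(S/K) + (r - q + 0.5*sigma^2) * T) / (sigma * sqrt(T)) = 1.33625768
d2 = d1 - sigma * sqrt(T) = 1.23726273
exp(-rT) = 0.98019867; exp(-qT) = 1.00000000
C = S_0 * exp(-qT) * N(d1) - K * exp(-rT) * N(d2)
N(d1) = 0.90926747; N(d2) = 0.89200522
C = 44.0000 * 1.00000000 * 0.90926747 - 39.5200 * 0.98019867 * 0.89200522 = 5.4538

Answer: Price = 5.4538


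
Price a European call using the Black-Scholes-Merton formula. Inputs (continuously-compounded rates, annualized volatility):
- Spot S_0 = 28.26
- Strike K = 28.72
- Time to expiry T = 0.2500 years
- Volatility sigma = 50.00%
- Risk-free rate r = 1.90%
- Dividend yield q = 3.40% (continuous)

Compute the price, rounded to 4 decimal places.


d1 = (ln(S/K) + (r - q + 0.5*sigma^2) * T) / (sigma * sqrt(T)) = 0.04541453
d2 = d1 - sigma * sqrt(T) = -0.20458547
exp(-rT) = 0.99526126; exp(-qT) = 0.99153602
C = S_0 * exp(-qT) * N(d1) - K * exp(-rT) * N(d2)
N(d1) = 0.51811155; N(d2) = 0.41894801
C = 28.2600 * 0.99153602 * 0.51811155 - 28.7200 * 0.99526126 * 0.41894801 = 2.5427

Answer: Price = 2.5427


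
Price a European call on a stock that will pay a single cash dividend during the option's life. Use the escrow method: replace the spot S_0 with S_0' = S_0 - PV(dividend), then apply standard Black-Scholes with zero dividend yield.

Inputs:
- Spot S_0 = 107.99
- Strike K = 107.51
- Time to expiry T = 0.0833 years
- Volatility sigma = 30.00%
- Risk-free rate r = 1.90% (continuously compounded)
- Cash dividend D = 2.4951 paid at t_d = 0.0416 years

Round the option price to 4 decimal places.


PV(D) = D * exp(-r * t_d) = 2.4951 * 0.99920991 = 2.49312865
S_0' = S_0 - PV(D) = 107.9900 - 2.49312865 = 105.49687135
d1 = (ln(S_0'/K) + (r + sigma^2/2)*T) / (sigma*sqrt(T)) = -0.15674003
d2 = d1 - sigma*sqrt(T) = -0.24332525
exp(-rT) = 0.99841855
N(d1) = 0.43772487; N(d2) = 0.40387672
C = S_0' * N(d1) - K * exp(-rT) * N(d2) = 105.49687135 * 0.43772487 - 107.5100 * 0.99841855 * 0.40387672 = 2.8265

Answer: Price = 2.8265


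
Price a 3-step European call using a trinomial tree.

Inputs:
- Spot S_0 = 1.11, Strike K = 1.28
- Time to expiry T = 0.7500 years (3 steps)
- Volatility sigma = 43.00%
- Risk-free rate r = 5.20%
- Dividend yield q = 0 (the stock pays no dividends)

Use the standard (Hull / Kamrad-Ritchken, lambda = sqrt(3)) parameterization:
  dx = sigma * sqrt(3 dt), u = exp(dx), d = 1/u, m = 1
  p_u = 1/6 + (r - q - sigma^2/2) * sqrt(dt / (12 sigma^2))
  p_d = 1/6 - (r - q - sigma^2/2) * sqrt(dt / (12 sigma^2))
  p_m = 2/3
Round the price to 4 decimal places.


Answer: Price = V(0,0) = 0.1239

Derivation:
dt = T/N = 0.250000; dx = sigma*sqrt(3*dt) = 0.372391
u = exp(dx) = 1.451200; d = 1/u = 0.689085
p_u = 0.153089, p_m = 0.666667, p_d = 0.180244
Discount per step: exp(-r*dt) = 0.987084
Stock lattice S(k, j) with j the centered position index:
  k=0: S(0,+0) = 1.1100
  k=1: S(1,-1) = 0.7649; S(1,+0) = 1.1100; S(1,+1) = 1.6108
  k=2: S(2,-2) = 0.5271; S(2,-1) = 0.7649; S(2,+0) = 1.1100; S(2,+1) = 1.6108; S(2,+2) = 2.3376
  k=3: S(3,-3) = 0.3632; S(3,-2) = 0.5271; S(3,-1) = 0.7649; S(3,+0) = 1.1100; S(3,+1) = 1.6108; S(3,+2) = 2.3376; S(3,+3) = 3.3924
Terminal payoffs V(N, j) = max(S_T - K, 0):
  V(3,-3) = 0.000000; V(3,-2) = 0.000000; V(3,-1) = 0.000000; V(3,+0) = 0.000000; V(3,+1) = 0.330832; V(3,+2) = 1.057640; V(3,+3) = 2.112384
Backward induction: V(k, j) = exp(-r*dt) * [p_u * V(k+1, j+1) + p_m * V(k+1, j) + p_d * V(k+1, j-1)]
  V(2,-2) = exp(-r*dt) * [p_u*0.000000 + p_m*0.000000 + p_d*0.000000] = 0.000000
  V(2,-1) = exp(-r*dt) * [p_u*0.000000 + p_m*0.000000 + p_d*0.000000] = 0.000000
  V(2,+0) = exp(-r*dt) * [p_u*0.330832 + p_m*0.000000 + p_d*0.000000] = 0.049993
  V(2,+1) = exp(-r*dt) * [p_u*1.057640 + p_m*0.330832 + p_d*0.000000] = 0.377528
  V(2,+2) = exp(-r*dt) * [p_u*2.112384 + p_m*1.057640 + p_d*0.330832] = 1.074053
  V(1,-1) = exp(-r*dt) * [p_u*0.049993 + p_m*0.000000 + p_d*0.000000] = 0.007554
  V(1,+0) = exp(-r*dt) * [p_u*0.377528 + p_m*0.049993 + p_d*0.000000] = 0.089947
  V(1,+1) = exp(-r*dt) * [p_u*1.074053 + p_m*0.377528 + p_d*0.049993] = 0.419631
  V(0,+0) = exp(-r*dt) * [p_u*0.419631 + p_m*0.089947 + p_d*0.007554] = 0.123945


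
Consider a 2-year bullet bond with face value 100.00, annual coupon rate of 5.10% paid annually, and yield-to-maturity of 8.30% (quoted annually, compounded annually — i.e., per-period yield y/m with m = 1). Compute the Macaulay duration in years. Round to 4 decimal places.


Answer: Macaulay duration = 1.9501 years

Derivation:
Coupon per period c = face * coupon_rate / m = 5.100000
Periods per year m = 1; per-period yield y/m = 0.083000
Number of cashflows N = 2
Cashflows (t years, CF_t, discount factor 1/(1+y/m)^(m*t), PV):
  t = 1.0000: CF_t = 5.100000, DF = 0.923361, PV = 4.709141
  t = 2.0000: CF_t = 105.100000, DF = 0.852596, PV = 89.607797
Price P = sum_t PV_t = 94.316939
Macaulay numerator sum_t t * PV_t:
  t * PV_t at t = 1.0000: 4.709141
  t * PV_t at t = 2.0000: 179.215595
Macaulay duration D = (sum_t t * PV_t) / P = 183.924736 / 94.316939 = 1.950071


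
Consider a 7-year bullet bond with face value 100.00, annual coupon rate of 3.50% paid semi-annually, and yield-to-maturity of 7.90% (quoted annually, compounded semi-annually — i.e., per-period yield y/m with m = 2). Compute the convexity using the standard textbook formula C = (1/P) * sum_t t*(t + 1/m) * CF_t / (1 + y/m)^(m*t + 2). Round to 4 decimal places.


Coupon per period c = face * coupon_rate / m = 1.750000
Periods per year m = 2; per-period yield y/m = 0.039500
Number of cashflows N = 14
Cashflows (t years, CF_t, discount factor 1/(1+y/m)^(m*t), PV):
  t = 0.5000: CF_t = 1.750000, DF = 0.962001, PV = 1.683502
  t = 1.0000: CF_t = 1.750000, DF = 0.925446, PV = 1.619530
  t = 1.5000: CF_t = 1.750000, DF = 0.890280, PV = 1.557990
  t = 2.0000: CF_t = 1.750000, DF = 0.856450, PV = 1.498788
  t = 2.5000: CF_t = 1.750000, DF = 0.823906, PV = 1.441835
  t = 3.0000: CF_t = 1.750000, DF = 0.792598, PV = 1.387047
  t = 3.5000: CF_t = 1.750000, DF = 0.762480, PV = 1.334340
  t = 4.0000: CF_t = 1.750000, DF = 0.733507, PV = 1.283637
  t = 4.5000: CF_t = 1.750000, DF = 0.705634, PV = 1.234860
  t = 5.0000: CF_t = 1.750000, DF = 0.678821, PV = 1.187936
  t = 5.5000: CF_t = 1.750000, DF = 0.653026, PV = 1.142796
  t = 6.0000: CF_t = 1.750000, DF = 0.628212, PV = 1.099371
  t = 6.5000: CF_t = 1.750000, DF = 0.604340, PV = 1.057596
  t = 7.0000: CF_t = 101.750000, DF = 0.581376, PV = 59.155007
Price P = sum_t PV_t = 76.684232
Convexity numerator sum_t t*(t + 1/m) * CF_t / (1+y/m)^(m*t + 2):
  t = 0.5000: term = 0.778995
  t = 1.0000: term = 2.248181
  t = 1.5000: term = 4.325505
  t = 2.0000: term = 6.935234
  t = 2.5000: term = 10.007552
  t = 3.0000: term = 13.478185
  t = 3.5000: term = 17.288035
  t = 4.0000: term = 21.382851
  t = 4.5000: term = 25.712904
  t = 5.0000: term = 30.232692
  t = 5.5000: term = 34.900654
  t = 6.0000: term = 39.678911
  t = 6.5000: term = 44.533009
  t = 7.0000: term = 2874.099655
Convexity = (1/P) * sum = 3125.602364 / 76.684232 = 40.759388

Answer: Convexity = 40.7594


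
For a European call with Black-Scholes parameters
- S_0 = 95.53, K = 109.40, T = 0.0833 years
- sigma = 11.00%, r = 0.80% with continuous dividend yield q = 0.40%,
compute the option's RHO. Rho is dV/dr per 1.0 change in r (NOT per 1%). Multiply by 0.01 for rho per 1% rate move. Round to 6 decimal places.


Answer: Rho = 0.000087

Derivation:
d1 = -4.2438502764; d2 = -4.2755981897
phi(d1) = 0.0000489813; exp(-qT) = 0.9996668555; exp(-rT) = 0.9993338220
N(d2) = 0.0000095312
Rho = K*T*exp(-rT)*N(d2) = 109.4000 * 0.0833 * 0.9993338220 * 0.0000095312 = 0.000087


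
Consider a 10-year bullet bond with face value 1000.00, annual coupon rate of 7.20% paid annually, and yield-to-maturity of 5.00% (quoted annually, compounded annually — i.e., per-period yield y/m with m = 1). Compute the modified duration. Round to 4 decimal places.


Coupon per period c = face * coupon_rate / m = 72.000000
Periods per year m = 1; per-period yield y/m = 0.050000
Number of cashflows N = 10
Cashflows (t years, CF_t, discount factor 1/(1+y/m)^(m*t), PV):
  t = 1.0000: CF_t = 72.000000, DF = 0.952381, PV = 68.571429
  t = 2.0000: CF_t = 72.000000, DF = 0.907029, PV = 65.306122
  t = 3.0000: CF_t = 72.000000, DF = 0.863838, PV = 62.196307
  t = 4.0000: CF_t = 72.000000, DF = 0.822702, PV = 59.234578
  t = 5.0000: CF_t = 72.000000, DF = 0.783526, PV = 56.413884
  t = 6.0000: CF_t = 72.000000, DF = 0.746215, PV = 53.727509
  t = 7.0000: CF_t = 72.000000, DF = 0.710681, PV = 51.169056
  t = 8.0000: CF_t = 72.000000, DF = 0.676839, PV = 48.732434
  t = 9.0000: CF_t = 72.000000, DF = 0.644609, PV = 46.411842
  t = 10.0000: CF_t = 1072.000000, DF = 0.613913, PV = 658.115008
Price P = sum_t PV_t = 1169.878168
First compute Macaulay numerator sum_t t * PV_t:
  t * PV_t at t = 1.0000: 68.571429
  t * PV_t at t = 2.0000: 130.612245
  t * PV_t at t = 3.0000: 186.588921
  t * PV_t at t = 4.0000: 236.938313
  t * PV_t at t = 5.0000: 282.069420
  t * PV_t at t = 6.0000: 322.365051
  t * PV_t at t = 7.0000: 358.183390
  t * PV_t at t = 8.0000: 389.859473
  t * PV_t at t = 9.0000: 417.706578
  t * PV_t at t = 10.0000: 6581.150078
Macaulay duration D = 8974.044897 / 1169.878168 = 7.670923
Modified duration = D / (1 + y/m) = 7.670923 / (1 + 0.050000) = 7.305641

Answer: Modified duration = 7.3056


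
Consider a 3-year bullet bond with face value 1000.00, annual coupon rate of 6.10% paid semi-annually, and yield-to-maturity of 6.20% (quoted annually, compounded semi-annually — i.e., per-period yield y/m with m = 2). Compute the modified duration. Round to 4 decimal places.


Coupon per period c = face * coupon_rate / m = 30.500000
Periods per year m = 2; per-period yield y/m = 0.031000
Number of cashflows N = 6
Cashflows (t years, CF_t, discount factor 1/(1+y/m)^(m*t), PV):
  t = 0.5000: CF_t = 30.500000, DF = 0.969932, PV = 29.582929
  t = 1.0000: CF_t = 30.500000, DF = 0.940768, PV = 28.693433
  t = 1.5000: CF_t = 30.500000, DF = 0.912481, PV = 27.830682
  t = 2.0000: CF_t = 30.500000, DF = 0.885045, PV = 26.993872
  t = 2.5000: CF_t = 30.500000, DF = 0.858434, PV = 26.182223
  t = 3.0000: CF_t = 1030.500000, DF = 0.832622, PV = 858.017221
Price P = sum_t PV_t = 997.300359
First compute Macaulay numerator sum_t t * PV_t:
  t * PV_t at t = 0.5000: 14.791465
  t * PV_t at t = 1.0000: 28.693433
  t * PV_t at t = 1.5000: 41.746022
  t * PV_t at t = 2.0000: 53.987743
  t * PV_t at t = 2.5000: 65.455557
  t * PV_t at t = 3.0000: 2574.051662
Macaulay duration D = 2778.725882 / 997.300359 = 2.786248
Modified duration = D / (1 + y/m) = 2.786248 / (1 + 0.031000) = 2.702471

Answer: Modified duration = 2.7025


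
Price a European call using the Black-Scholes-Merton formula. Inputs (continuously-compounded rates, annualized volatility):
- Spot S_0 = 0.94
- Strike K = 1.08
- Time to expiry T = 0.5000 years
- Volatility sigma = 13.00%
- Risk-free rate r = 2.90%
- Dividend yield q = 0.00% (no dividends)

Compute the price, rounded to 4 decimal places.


Answer: Price = 0.0037

Derivation:
d1 = (ln(S/K) + (r - q + 0.5*sigma^2) * T) / (sigma * sqrt(T)) = -1.30664026
d2 = d1 - sigma * sqrt(T) = -1.39856415
exp(-rT) = 0.98560462; exp(-qT) = 1.00000000
C = S_0 * exp(-qT) * N(d1) - K * exp(-rT) * N(d2)
N(d1) = 0.09566746; N(d2) = 0.08097186
C = 0.9400 * 1.00000000 * 0.09566746 - 1.0800 * 0.98560462 * 0.08097186 = 0.0037


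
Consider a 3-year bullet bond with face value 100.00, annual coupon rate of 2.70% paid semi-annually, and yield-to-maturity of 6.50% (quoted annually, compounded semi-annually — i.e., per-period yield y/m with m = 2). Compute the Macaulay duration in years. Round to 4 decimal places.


Coupon per period c = face * coupon_rate / m = 1.350000
Periods per year m = 2; per-period yield y/m = 0.032500
Number of cashflows N = 6
Cashflows (t years, CF_t, discount factor 1/(1+y/m)^(m*t), PV):
  t = 0.5000: CF_t = 1.350000, DF = 0.968523, PV = 1.307506
  t = 1.0000: CF_t = 1.350000, DF = 0.938037, PV = 1.266350
  t = 1.5000: CF_t = 1.350000, DF = 0.908510, PV = 1.226489
  t = 2.0000: CF_t = 1.350000, DF = 0.879913, PV = 1.187883
  t = 2.5000: CF_t = 1.350000, DF = 0.852216, PV = 1.150492
  t = 3.0000: CF_t = 101.350000, DF = 0.825391, PV = 83.653360
Price P = sum_t PV_t = 89.792079
Macaulay numerator sum_t t * PV_t:
  t * PV_t at t = 0.5000: 0.653753
  t * PV_t at t = 1.0000: 1.266350
  t * PV_t at t = 1.5000: 1.839733
  t * PV_t at t = 2.0000: 2.375765
  t * PV_t at t = 2.5000: 2.876229
  t * PV_t at t = 3.0000: 250.960081
Macaulay duration D = (sum_t t * PV_t) / P = 259.971911 / 89.792079 = 2.895266

Answer: Macaulay duration = 2.8953 years


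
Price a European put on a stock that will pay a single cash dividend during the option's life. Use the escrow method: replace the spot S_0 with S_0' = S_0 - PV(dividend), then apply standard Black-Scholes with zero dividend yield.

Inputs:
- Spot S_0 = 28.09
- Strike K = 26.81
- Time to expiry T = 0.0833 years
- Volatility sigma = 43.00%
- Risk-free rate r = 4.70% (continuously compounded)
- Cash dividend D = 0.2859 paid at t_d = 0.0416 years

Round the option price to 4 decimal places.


PV(D) = D * exp(-r * t_d) = 0.2859 * 0.99804671 = 0.28534155
S_0' = S_0 - PV(D) = 28.0900 - 0.28534155 = 27.80465845
d1 = (ln(S_0'/K) + (r + sigma^2/2)*T) / (sigma*sqrt(T)) = 0.38712883
d2 = d1 - sigma*sqrt(T) = 0.26302335
exp(-rT) = 0.99609255
N(-d1) = 0.34933042; N(-d2) = 0.39626629
P = K * exp(-rT) * N(-d2) - S_0' * N(-d1) = 26.8100 * 0.99609255 * 0.39626629 - 27.80465845 * 0.34933042 = 0.8694

Answer: Price = 0.8694


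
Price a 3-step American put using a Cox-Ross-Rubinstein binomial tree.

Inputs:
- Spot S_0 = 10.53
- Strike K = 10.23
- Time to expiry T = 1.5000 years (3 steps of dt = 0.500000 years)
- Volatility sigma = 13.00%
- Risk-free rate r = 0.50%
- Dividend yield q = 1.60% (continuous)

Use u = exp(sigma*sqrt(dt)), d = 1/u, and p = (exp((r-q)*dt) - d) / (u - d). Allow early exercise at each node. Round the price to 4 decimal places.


Answer: Price = V(0,0) = 0.6294

Derivation:
dt = T/N = 0.500000
u = exp(sigma*sqrt(dt)) = 1.096281; d = 1/u = 0.912175
p = (exp((r-q)*dt) - d) / (u - d) = 0.447243
Discount per step: exp(-r*dt) = 0.997503
Stock lattice S(k, i) with i counting down-moves:
  k=0: S(0,0) = 10.5300
  k=1: S(1,0) = 11.5438; S(1,1) = 9.6052
  k=2: S(2,0) = 12.6553; S(2,1) = 10.5300; S(2,2) = 8.7616
  k=3: S(3,0) = 13.8738; S(3,1) = 11.5438; S(3,2) = 9.6052; S(3,3) = 7.9921
Terminal payoffs V(N, i) = max(K - S_T, 0):
  V(3,0) = 0.000000; V(3,1) = 0.000000; V(3,2) = 0.624802; V(3,3) = 2.237875
Backward induction: V(k, i) = exp(-r*dt) * [p * V(k+1, i) + (1-p) * V(k+1, i+1)]; then take max(V_cont, immediate exercise) for American.
  V(2,0) = exp(-r*dt) * [p*0.000000 + (1-p)*0.000000] = 0.000000; exercise = 0.000000; V(2,0) = max -> 0.000000
  V(2,1) = exp(-r*dt) * [p*0.000000 + (1-p)*0.624802] = 0.344501; exercise = 0.000000; V(2,1) = max -> 0.344501
  V(2,2) = exp(-r*dt) * [p*0.624802 + (1-p)*2.237875] = 1.512653; exercise = 1.468382; V(2,2) = max -> 1.512653
  V(1,0) = exp(-r*dt) * [p*0.000000 + (1-p)*0.344501] = 0.189950; exercise = 0.000000; V(1,0) = max -> 0.189950
  V(1,1) = exp(-r*dt) * [p*0.344501 + (1-p)*1.512653] = 0.987732; exercise = 0.624802; V(1,1) = max -> 0.987732
  V(0,0) = exp(-r*dt) * [p*0.189950 + (1-p)*0.987732] = 0.629354; exercise = 0.000000; V(0,0) = max -> 0.629354


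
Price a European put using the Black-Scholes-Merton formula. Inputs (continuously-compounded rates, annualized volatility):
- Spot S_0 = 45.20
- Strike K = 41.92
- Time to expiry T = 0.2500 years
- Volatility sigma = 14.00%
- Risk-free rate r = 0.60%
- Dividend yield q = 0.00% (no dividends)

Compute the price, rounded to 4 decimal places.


Answer: Price = 0.2098

Derivation:
d1 = (ln(S/K) + (r - q + 0.5*sigma^2) * T) / (sigma * sqrt(T)) = 1.13262924
d2 = d1 - sigma * sqrt(T) = 1.06262924
exp(-rT) = 0.99850112; exp(-qT) = 1.00000000
P = K * exp(-rT) * N(-d2) - S_0 * exp(-qT) * N(-d1)
N(-d1) = 0.12868499; N(-d2) = 0.14397506
P = 41.9200 * 0.99850112 * 0.14397506 - 45.2000 * 1.00000000 * 0.12868499 = 0.2098


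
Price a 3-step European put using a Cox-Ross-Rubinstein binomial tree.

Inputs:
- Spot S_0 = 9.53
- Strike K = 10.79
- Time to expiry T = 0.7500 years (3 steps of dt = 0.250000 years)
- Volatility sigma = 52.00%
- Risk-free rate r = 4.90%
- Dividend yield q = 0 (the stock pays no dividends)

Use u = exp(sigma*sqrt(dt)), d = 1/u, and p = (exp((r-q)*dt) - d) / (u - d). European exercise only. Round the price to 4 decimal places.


Answer: Price = V(0,0) = 2.3187

Derivation:
dt = T/N = 0.250000
u = exp(sigma*sqrt(dt)) = 1.296930; d = 1/u = 0.771052
p = (exp((r-q)*dt) - d) / (u - d) = 0.458801
Discount per step: exp(-r*dt) = 0.987825
Stock lattice S(k, i) with i counting down-moves:
  k=0: S(0,0) = 9.5300
  k=1: S(1,0) = 12.3597; S(1,1) = 7.3481
  k=2: S(2,0) = 16.0297; S(2,1) = 9.5300; S(2,2) = 5.6658
  k=3: S(3,0) = 20.7894; S(3,1) = 12.3597; S(3,2) = 7.3481; S(3,3) = 4.3686
Terminal payoffs V(N, i) = max(K - S_T, 0):
  V(3,0) = 0.000000; V(3,1) = 0.000000; V(3,2) = 3.441878; V(3,3) = 6.421391
Backward induction: V(k, i) = exp(-r*dt) * [p * V(k+1, i) + (1-p) * V(k+1, i+1)].
  V(2,0) = exp(-r*dt) * [p*0.000000 + (1-p)*0.000000] = 0.000000
  V(2,1) = exp(-r*dt) * [p*0.000000 + (1-p)*3.441878] = 1.840061
  V(2,2) = exp(-r*dt) * [p*3.441878 + (1-p)*6.421391] = 4.992848
  V(1,0) = exp(-r*dt) * [p*0.000000 + (1-p)*1.840061] = 0.983714
  V(1,1) = exp(-r*dt) * [p*1.840061 + (1-p)*4.992848] = 3.503167
  V(0,0) = exp(-r*dt) * [p*0.983714 + (1-p)*3.503167] = 2.318660


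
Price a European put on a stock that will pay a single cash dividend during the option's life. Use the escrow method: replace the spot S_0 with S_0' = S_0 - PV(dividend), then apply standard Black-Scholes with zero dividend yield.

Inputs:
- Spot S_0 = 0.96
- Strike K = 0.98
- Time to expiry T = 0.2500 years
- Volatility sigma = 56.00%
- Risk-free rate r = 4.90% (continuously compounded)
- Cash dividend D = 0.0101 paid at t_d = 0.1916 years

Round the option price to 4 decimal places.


PV(D) = D * exp(-r * t_d) = 0.0101 * 0.99065553 = 0.01000562
S_0' = S_0 - PV(D) = 0.9600 - 0.01000562 = 0.94999438
d1 = (ln(S_0'/K) + (r + sigma^2/2)*T) / (sigma*sqrt(T)) = 0.07269106
d2 = d1 - sigma*sqrt(T) = -0.20730894
exp(-rT) = 0.98782473
N(-d1) = 0.47102598; N(-d2) = 0.58211570
P = K * exp(-rT) * N(-d2) - S_0' * N(-d1) = 0.9800 * 0.98782473 * 0.58211570 - 0.94999438 * 0.47102598 = 0.1161

Answer: Price = 0.1161


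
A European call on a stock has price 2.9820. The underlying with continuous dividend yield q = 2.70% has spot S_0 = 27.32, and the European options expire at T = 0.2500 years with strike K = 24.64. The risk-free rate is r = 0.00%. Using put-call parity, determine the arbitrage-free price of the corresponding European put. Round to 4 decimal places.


Answer: Put price = 0.4858

Derivation:
Put-call parity: C - P = S_0 * exp(-qT) - K * exp(-rT).
S_0 * exp(-qT) = 27.3200 * 0.99327273 = 27.13621099
K * exp(-rT) = 24.6400 * 1.00000000 = 24.64000000
P = C - S*exp(-qT) + K*exp(-rT)
P = 2.9820 - 27.13621099 + 24.64000000 = 0.4858


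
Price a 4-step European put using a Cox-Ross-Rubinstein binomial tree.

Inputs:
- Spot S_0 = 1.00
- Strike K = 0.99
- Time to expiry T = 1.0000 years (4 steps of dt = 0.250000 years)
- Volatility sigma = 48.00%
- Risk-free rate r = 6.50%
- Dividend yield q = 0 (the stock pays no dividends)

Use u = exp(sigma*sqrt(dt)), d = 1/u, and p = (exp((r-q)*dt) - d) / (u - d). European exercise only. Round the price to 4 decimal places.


Answer: Price = V(0,0) = 0.1395

Derivation:
dt = T/N = 0.250000
u = exp(sigma*sqrt(dt)) = 1.271249; d = 1/u = 0.786628
p = (exp((r-q)*dt) - d) / (u - d) = 0.474092
Discount per step: exp(-r*dt) = 0.983881
Stock lattice S(k, i) with i counting down-moves:
  k=0: S(0,0) = 1.0000
  k=1: S(1,0) = 1.2712; S(1,1) = 0.7866
  k=2: S(2,0) = 1.6161; S(2,1) = 1.0000; S(2,2) = 0.6188
  k=3: S(3,0) = 2.0544; S(3,1) = 1.2712; S(3,2) = 0.7866; S(3,3) = 0.4868
  k=4: S(4,0) = 2.6117; S(4,1) = 1.6161; S(4,2) = 1.0000; S(4,3) = 0.6188; S(4,4) = 0.3829
Terminal payoffs V(N, i) = max(K - S_T, 0):
  V(4,0) = 0.000000; V(4,1) = 0.000000; V(4,2) = 0.000000; V(4,3) = 0.371217; V(4,4) = 0.607107
Backward induction: V(k, i) = exp(-r*dt) * [p * V(k+1, i) + (1-p) * V(k+1, i+1)].
  V(3,0) = exp(-r*dt) * [p*0.000000 + (1-p)*0.000000] = 0.000000
  V(3,1) = exp(-r*dt) * [p*0.000000 + (1-p)*0.000000] = 0.000000
  V(3,2) = exp(-r*dt) * [p*0.000000 + (1-p)*0.371217] = 0.192079
  V(3,3) = exp(-r*dt) * [p*0.371217 + (1-p)*0.607107] = 0.487290
  V(2,0) = exp(-r*dt) * [p*0.000000 + (1-p)*0.000000] = 0.000000
  V(2,1) = exp(-r*dt) * [p*0.000000 + (1-p)*0.192079] = 0.099388
  V(2,2) = exp(-r*dt) * [p*0.192079 + (1-p)*0.487290] = 0.341735
  V(1,0) = exp(-r*dt) * [p*0.000000 + (1-p)*0.099388] = 0.051426
  V(1,1) = exp(-r*dt) * [p*0.099388 + (1-p)*0.341735] = 0.223184
  V(0,0) = exp(-r*dt) * [p*0.051426 + (1-p)*0.223184] = 0.139470


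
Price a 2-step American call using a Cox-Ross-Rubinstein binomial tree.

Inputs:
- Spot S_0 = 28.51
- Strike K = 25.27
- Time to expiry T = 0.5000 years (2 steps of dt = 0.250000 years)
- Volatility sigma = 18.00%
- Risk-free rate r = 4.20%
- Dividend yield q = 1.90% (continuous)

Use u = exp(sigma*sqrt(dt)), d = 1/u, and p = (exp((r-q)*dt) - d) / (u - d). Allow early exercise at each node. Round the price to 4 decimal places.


Answer: Price = V(0,0) = 3.8387

Derivation:
dt = T/N = 0.250000
u = exp(sigma*sqrt(dt)) = 1.094174; d = 1/u = 0.913931
p = (exp((r-q)*dt) - d) / (u - d) = 0.509508
Discount per step: exp(-r*dt) = 0.989555
Stock lattice S(k, i) with i counting down-moves:
  k=0: S(0,0) = 28.5100
  k=1: S(1,0) = 31.1949; S(1,1) = 26.0562
  k=2: S(2,0) = 34.1327; S(2,1) = 28.5100; S(2,2) = 23.8136
Terminal payoffs V(N, i) = max(S_T - K, 0):
  V(2,0) = 8.862667; V(2,1) = 3.240000; V(2,2) = 0.000000
Backward induction: V(k, i) = exp(-r*dt) * [p * V(k+1, i) + (1-p) * V(k+1, i+1)]; then take max(V_cont, immediate exercise) for American.
  V(1,0) = exp(-r*dt) * [p*8.862667 + (1-p)*3.240000] = 6.041031; exercise = 5.924909; V(1,0) = max -> 6.041031
  V(1,1) = exp(-r*dt) * [p*3.240000 + (1-p)*0.000000] = 1.633565; exercise = 0.786178; V(1,1) = max -> 1.633565
  V(0,0) = exp(-r*dt) * [p*6.041031 + (1-p)*1.633565] = 3.838687; exercise = 3.240000; V(0,0) = max -> 3.838687


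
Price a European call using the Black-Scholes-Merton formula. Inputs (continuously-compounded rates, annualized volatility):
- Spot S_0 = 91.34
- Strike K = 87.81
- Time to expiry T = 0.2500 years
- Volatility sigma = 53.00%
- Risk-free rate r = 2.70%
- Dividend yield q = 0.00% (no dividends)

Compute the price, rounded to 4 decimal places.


Answer: Price = 11.6130

Derivation:
d1 = (ln(S/K) + (r - q + 0.5*sigma^2) * T) / (sigma * sqrt(T)) = 0.30670158
d2 = d1 - sigma * sqrt(T) = 0.04170158
exp(-rT) = 0.99327273; exp(-qT) = 1.00000000
C = S_0 * exp(-qT) * N(d1) - K * exp(-rT) * N(d2)
N(d1) = 0.62046474; N(d2) = 0.51663170
C = 91.3400 * 1.00000000 * 0.62046474 - 87.8100 * 0.99327273 * 0.51663170 = 11.6130


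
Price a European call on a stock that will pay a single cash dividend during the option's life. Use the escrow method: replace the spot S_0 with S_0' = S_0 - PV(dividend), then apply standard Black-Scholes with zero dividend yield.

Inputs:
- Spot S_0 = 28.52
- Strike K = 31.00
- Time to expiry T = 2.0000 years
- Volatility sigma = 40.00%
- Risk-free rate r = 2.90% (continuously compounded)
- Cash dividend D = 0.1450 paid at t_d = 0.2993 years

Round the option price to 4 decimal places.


Answer: Price = 5.9877

Derivation:
PV(D) = D * exp(-r * t_d) = 0.1450 * 0.99135786 = 0.14374689
S_0' = S_0 - PV(D) = 28.5200 - 0.14374689 = 28.37625311
d1 = (ln(S_0'/K) + (r + sigma^2/2)*T) / (sigma*sqrt(T)) = 0.22904149
d2 = d1 - sigma*sqrt(T) = -0.33664393
exp(-rT) = 0.94364995
N(d1) = 0.59058167; N(d2) = 0.36819267
C = S_0' * N(d1) - K * exp(-rT) * N(d2) = 28.37625311 * 0.59058167 - 31.0000 * 0.94364995 * 0.36819267 = 5.9877


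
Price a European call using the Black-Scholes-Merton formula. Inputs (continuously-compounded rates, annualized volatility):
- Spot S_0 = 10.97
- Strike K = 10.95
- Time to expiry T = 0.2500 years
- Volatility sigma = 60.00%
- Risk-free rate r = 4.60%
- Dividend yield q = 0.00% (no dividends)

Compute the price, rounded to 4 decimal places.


d1 = (ln(S/K) + (r - q + 0.5*sigma^2) * T) / (sigma * sqrt(T)) = 0.19441606
d2 = d1 - sigma * sqrt(T) = -0.10558394
exp(-rT) = 0.98856587; exp(-qT) = 1.00000000
C = S_0 * exp(-qT) * N(d1) - K * exp(-rT) * N(d2)
N(d1) = 0.57707494; N(d2) = 0.45795623
C = 10.9700 * 1.00000000 * 0.57707494 - 10.9500 * 0.98856587 * 0.45795623 = 1.3732

Answer: Price = 1.3732


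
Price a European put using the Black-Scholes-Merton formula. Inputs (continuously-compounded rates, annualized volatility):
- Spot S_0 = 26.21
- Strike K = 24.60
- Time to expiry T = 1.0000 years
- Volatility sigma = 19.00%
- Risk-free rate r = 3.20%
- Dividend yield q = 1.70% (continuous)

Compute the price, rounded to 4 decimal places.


d1 = (ln(S/K) + (r - q + 0.5*sigma^2) * T) / (sigma * sqrt(T)) = 0.50760302
d2 = d1 - sigma * sqrt(T) = 0.31760302
exp(-rT) = 0.96850658; exp(-qT) = 0.98314368
P = K * exp(-rT) * N(-d2) - S_0 * exp(-qT) * N(-d1)
N(-d1) = 0.30586589; N(-d2) = 0.37539304
P = 24.6000 * 0.96850658 * 0.37539304 - 26.2100 * 0.98314368 * 0.30586589 = 1.0622

Answer: Price = 1.0622
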